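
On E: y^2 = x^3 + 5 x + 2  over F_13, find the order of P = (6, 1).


Compute successive multiples of P until we hit O:
  1P = (6, 1)
  2P = (5, 10)
  3P = (5, 3)
  4P = (6, 12)
  5P = O

ord(P) = 5


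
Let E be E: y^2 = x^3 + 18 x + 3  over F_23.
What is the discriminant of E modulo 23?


4 a^3 + 27 b^2 = 4*18^3 + 27*3^2 = 23328 + 243 = 23571
Delta = -16 * (23571) = -377136
Delta mod 23 = 18

Delta = 18 (mod 23)


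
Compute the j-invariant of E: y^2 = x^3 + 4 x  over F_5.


Delta = -16(4 a^3 + 27 b^2) mod 5 = 4
-1728 * (4 a)^3 = -1728 * (4*4)^3 mod 5 = 2
j = 2 * 4^(-1) mod 5 = 3

j = 3 (mod 5)


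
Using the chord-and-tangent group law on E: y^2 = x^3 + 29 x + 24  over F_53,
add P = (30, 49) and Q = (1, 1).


P != Q, so use the chord formula.
s = (y2 - y1) / (x2 - x1) = (5) / (24) mod 53 = 51
x3 = s^2 - x1 - x2 mod 53 = 51^2 - 30 - 1 = 26
y3 = s (x1 - x3) - y1 mod 53 = 51 * (30 - 26) - 49 = 49

P + Q = (26, 49)


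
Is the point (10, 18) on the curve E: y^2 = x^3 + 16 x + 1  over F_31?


Check whether y^2 = x^3 + 16 x + 1 (mod 31) for (x, y) = (10, 18).
LHS: y^2 = 18^2 mod 31 = 14
RHS: x^3 + 16 x + 1 = 10^3 + 16*10 + 1 mod 31 = 14
LHS = RHS

Yes, on the curve


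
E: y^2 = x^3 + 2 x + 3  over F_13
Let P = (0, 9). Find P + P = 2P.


Doubling: s = (3 x1^2 + a) / (2 y1)
s = (3*0^2 + 2) / (2*9) mod 13 = 3
x3 = s^2 - 2 x1 mod 13 = 3^2 - 2*0 = 9
y3 = s (x1 - x3) - y1 mod 13 = 3 * (0 - 9) - 9 = 3

2P = (9, 3)


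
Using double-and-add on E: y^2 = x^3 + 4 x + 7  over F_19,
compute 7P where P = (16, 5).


k = 7 = 111_2 (binary, LSB first: 111)
Double-and-add from P = (16, 5):
  bit 0 = 1: acc = O + (16, 5) = (16, 5)
  bit 1 = 1: acc = (16, 5) + (12, 15) = (2, 17)
  bit 2 = 1: acc = (2, 17) + (6, 0) = (16, 14)

7P = (16, 14)


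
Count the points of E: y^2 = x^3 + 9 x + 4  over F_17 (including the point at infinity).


For each x in F_17, count y with y^2 = x^3 + 9 x + 4 mod 17:
  x = 0: RHS = 4, y in [2, 15]  -> 2 point(s)
  x = 2: RHS = 13, y in [8, 9]  -> 2 point(s)
  x = 4: RHS = 2, y in [6, 11]  -> 2 point(s)
  x = 5: RHS = 4, y in [2, 15]  -> 2 point(s)
  x = 6: RHS = 2, y in [6, 11]  -> 2 point(s)
  x = 7: RHS = 2, y in [6, 11]  -> 2 point(s)
  x = 9: RHS = 15, y in [7, 10]  -> 2 point(s)
  x = 12: RHS = 4, y in [2, 15]  -> 2 point(s)
  x = 14: RHS = 1, y in [1, 16]  -> 2 point(s)
Affine points: 18. Add the point at infinity: total = 19.

#E(F_17) = 19


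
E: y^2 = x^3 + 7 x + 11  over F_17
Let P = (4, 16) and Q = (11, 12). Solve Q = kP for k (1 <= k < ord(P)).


Enumerate multiples of P until we hit Q = (11, 12):
  1P = (4, 16)
  2P = (13, 2)
  3P = (2, 13)
  4P = (9, 2)
  5P = (3, 5)
  6P = (12, 15)
  7P = (5, 16)
  8P = (8, 1)
  9P = (1, 11)
  10P = (11, 12)
Match found at i = 10.

k = 10


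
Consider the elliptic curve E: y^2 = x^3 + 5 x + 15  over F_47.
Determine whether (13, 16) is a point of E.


Check whether y^2 = x^3 + 5 x + 15 (mod 47) for (x, y) = (13, 16).
LHS: y^2 = 16^2 mod 47 = 21
RHS: x^3 + 5 x + 15 = 13^3 + 5*13 + 15 mod 47 = 21
LHS = RHS

Yes, on the curve


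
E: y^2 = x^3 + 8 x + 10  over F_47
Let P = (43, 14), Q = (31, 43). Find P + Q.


P != Q, so use the chord formula.
s = (y2 - y1) / (x2 - x1) = (29) / (35) mod 47 = 25
x3 = s^2 - x1 - x2 mod 47 = 25^2 - 43 - 31 = 34
y3 = s (x1 - x3) - y1 mod 47 = 25 * (43 - 34) - 14 = 23

P + Q = (34, 23)


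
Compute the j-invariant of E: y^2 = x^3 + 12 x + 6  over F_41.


Delta = -16(4 a^3 + 27 b^2) mod 41 = 13
-1728 * (4 a)^3 = -1728 * (4*12)^3 mod 41 = 33
j = 33 * 13^(-1) mod 41 = 12

j = 12 (mod 41)


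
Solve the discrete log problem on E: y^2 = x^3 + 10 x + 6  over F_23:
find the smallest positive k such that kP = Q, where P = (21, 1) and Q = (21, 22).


Enumerate multiples of P until we hit Q = (21, 22):
  1P = (21, 1)
  2P = (10, 5)
  3P = (10, 18)
  4P = (21, 22)
Match found at i = 4.

k = 4


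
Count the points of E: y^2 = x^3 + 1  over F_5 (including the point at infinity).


For each x in F_5, count y with y^2 = x^3 + 0 x + 1 mod 5:
  x = 0: RHS = 1, y in [1, 4]  -> 2 point(s)
  x = 2: RHS = 4, y in [2, 3]  -> 2 point(s)
  x = 4: RHS = 0, y in [0]  -> 1 point(s)
Affine points: 5. Add the point at infinity: total = 6.

#E(F_5) = 6


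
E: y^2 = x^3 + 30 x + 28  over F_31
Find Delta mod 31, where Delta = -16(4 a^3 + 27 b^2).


4 a^3 + 27 b^2 = 4*30^3 + 27*28^2 = 108000 + 21168 = 129168
Delta = -16 * (129168) = -2066688
Delta mod 31 = 20

Delta = 20 (mod 31)


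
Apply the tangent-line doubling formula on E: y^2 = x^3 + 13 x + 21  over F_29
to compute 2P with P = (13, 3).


Doubling: s = (3 x1^2 + a) / (2 y1)
s = (3*13^2 + 13) / (2*3) mod 29 = 19
x3 = s^2 - 2 x1 mod 29 = 19^2 - 2*13 = 16
y3 = s (x1 - x3) - y1 mod 29 = 19 * (13 - 16) - 3 = 27

2P = (16, 27)


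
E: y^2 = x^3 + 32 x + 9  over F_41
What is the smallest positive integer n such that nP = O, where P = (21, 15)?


Compute successive multiples of P until we hit O:
  1P = (21, 15)
  2P = (38, 3)
  3P = (13, 30)
  4P = (15, 25)
  5P = (26, 7)
  6P = (31, 1)
  7P = (9, 1)
  8P = (34, 4)
  ... (continuing to 45P)
  45P = O

ord(P) = 45


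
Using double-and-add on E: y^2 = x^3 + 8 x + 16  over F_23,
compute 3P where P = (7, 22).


k = 3 = 11_2 (binary, LSB first: 11)
Double-and-add from P = (7, 22):
  bit 0 = 1: acc = O + (7, 22) = (7, 22)
  bit 1 = 1: acc = (7, 22) + (18, 14) = (1, 5)

3P = (1, 5)


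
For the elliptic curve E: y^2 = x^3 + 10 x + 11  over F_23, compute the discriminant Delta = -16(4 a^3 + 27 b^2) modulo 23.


4 a^3 + 27 b^2 = 4*10^3 + 27*11^2 = 4000 + 3267 = 7267
Delta = -16 * (7267) = -116272
Delta mod 23 = 16

Delta = 16 (mod 23)


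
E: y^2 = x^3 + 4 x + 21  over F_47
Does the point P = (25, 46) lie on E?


Check whether y^2 = x^3 + 4 x + 21 (mod 47) for (x, y) = (25, 46).
LHS: y^2 = 46^2 mod 47 = 1
RHS: x^3 + 4 x + 21 = 25^3 + 4*25 + 21 mod 47 = 1
LHS = RHS

Yes, on the curve


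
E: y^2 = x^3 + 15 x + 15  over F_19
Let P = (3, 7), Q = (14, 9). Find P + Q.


P != Q, so use the chord formula.
s = (y2 - y1) / (x2 - x1) = (2) / (11) mod 19 = 14
x3 = s^2 - x1 - x2 mod 19 = 14^2 - 3 - 14 = 8
y3 = s (x1 - x3) - y1 mod 19 = 14 * (3 - 8) - 7 = 18

P + Q = (8, 18)


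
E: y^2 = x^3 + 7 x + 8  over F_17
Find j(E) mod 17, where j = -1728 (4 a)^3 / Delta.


Delta = -16(4 a^3 + 27 b^2) mod 17 = 6
-1728 * (4 a)^3 = -1728 * (4*7)^3 mod 17 = 13
j = 13 * 6^(-1) mod 17 = 5

j = 5 (mod 17)


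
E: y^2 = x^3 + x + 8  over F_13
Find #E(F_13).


For each x in F_13, count y with y^2 = x^3 + 1 x + 8 mod 13:
  x = 1: RHS = 10, y in [6, 7]  -> 2 point(s)
  x = 3: RHS = 12, y in [5, 8]  -> 2 point(s)
  x = 6: RHS = 9, y in [3, 10]  -> 2 point(s)
  x = 10: RHS = 4, y in [2, 11]  -> 2 point(s)
Affine points: 8. Add the point at infinity: total = 9.

#E(F_13) = 9


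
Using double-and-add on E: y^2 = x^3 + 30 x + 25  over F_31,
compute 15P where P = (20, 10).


k = 15 = 1111_2 (binary, LSB first: 1111)
Double-and-add from P = (20, 10):
  bit 0 = 1: acc = O + (20, 10) = (20, 10)
  bit 1 = 1: acc = (20, 10) + (30, 26) = (22, 24)
  bit 2 = 1: acc = (22, 24) + (7, 19) = (9, 1)
  bit 3 = 1: acc = (9, 1) + (6, 24) = (30, 5)

15P = (30, 5)


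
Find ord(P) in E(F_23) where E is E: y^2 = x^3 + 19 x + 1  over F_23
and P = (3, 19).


Compute successive multiples of P until we hit O:
  1P = (3, 19)
  2P = (17, 4)
  3P = (16, 13)
  4P = (20, 3)
  5P = (2, 22)
  6P = (4, 7)
  7P = (22, 2)
  8P = (6, 20)
  ... (continuing to 30P)
  30P = O

ord(P) = 30


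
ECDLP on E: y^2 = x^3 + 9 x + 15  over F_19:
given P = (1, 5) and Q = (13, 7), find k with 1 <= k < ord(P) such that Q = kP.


Enumerate multiples of P until we hit Q = (13, 7):
  1P = (1, 5)
  2P = (4, 18)
  3P = (18, 10)
  4P = (11, 1)
  5P = (14, 4)
  6P = (13, 12)
  7P = (6, 0)
  8P = (13, 7)
Match found at i = 8.

k = 8


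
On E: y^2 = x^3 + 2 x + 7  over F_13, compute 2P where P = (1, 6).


Doubling: s = (3 x1^2 + a) / (2 y1)
s = (3*1^2 + 2) / (2*6) mod 13 = 8
x3 = s^2 - 2 x1 mod 13 = 8^2 - 2*1 = 10
y3 = s (x1 - x3) - y1 mod 13 = 8 * (1 - 10) - 6 = 0

2P = (10, 0)


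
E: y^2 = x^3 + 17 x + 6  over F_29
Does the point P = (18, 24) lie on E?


Check whether y^2 = x^3 + 17 x + 6 (mod 29) for (x, y) = (18, 24).
LHS: y^2 = 24^2 mod 29 = 25
RHS: x^3 + 17 x + 6 = 18^3 + 17*18 + 6 mod 29 = 25
LHS = RHS

Yes, on the curve


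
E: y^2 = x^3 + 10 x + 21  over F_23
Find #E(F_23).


For each x in F_23, count y with y^2 = x^3 + 10 x + 21 mod 23:
  x = 1: RHS = 9, y in [3, 20]  -> 2 point(s)
  x = 2: RHS = 3, y in [7, 16]  -> 2 point(s)
  x = 3: RHS = 9, y in [3, 20]  -> 2 point(s)
  x = 5: RHS = 12, y in [9, 14]  -> 2 point(s)
  x = 9: RHS = 12, y in [9, 14]  -> 2 point(s)
  x = 11: RHS = 13, y in [6, 17]  -> 2 point(s)
  x = 12: RHS = 6, y in [11, 12]  -> 2 point(s)
  x = 13: RHS = 2, y in [5, 18]  -> 2 point(s)
  x = 15: RHS = 4, y in [2, 21]  -> 2 point(s)
  x = 19: RHS = 9, y in [3, 20]  -> 2 point(s)
  x = 21: RHS = 16, y in [4, 19]  -> 2 point(s)
Affine points: 22. Add the point at infinity: total = 23.

#E(F_23) = 23


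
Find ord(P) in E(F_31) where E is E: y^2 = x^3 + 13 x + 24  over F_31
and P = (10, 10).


Compute successive multiples of P until we hit O:
  1P = (10, 10)
  2P = (8, 12)
  3P = (14, 25)
  4P = (23, 11)
  5P = (18, 18)
  6P = (4, 27)
  7P = (19, 0)
  8P = (4, 4)
  ... (continuing to 14P)
  14P = O

ord(P) = 14


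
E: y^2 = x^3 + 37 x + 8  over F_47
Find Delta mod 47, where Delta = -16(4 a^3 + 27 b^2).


4 a^3 + 27 b^2 = 4*37^3 + 27*8^2 = 202612 + 1728 = 204340
Delta = -16 * (204340) = -3269440
Delta mod 47 = 21

Delta = 21 (mod 47)


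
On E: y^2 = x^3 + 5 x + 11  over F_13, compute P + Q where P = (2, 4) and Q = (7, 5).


P != Q, so use the chord formula.
s = (y2 - y1) / (x2 - x1) = (1) / (5) mod 13 = 8
x3 = s^2 - x1 - x2 mod 13 = 8^2 - 2 - 7 = 3
y3 = s (x1 - x3) - y1 mod 13 = 8 * (2 - 3) - 4 = 1

P + Q = (3, 1)


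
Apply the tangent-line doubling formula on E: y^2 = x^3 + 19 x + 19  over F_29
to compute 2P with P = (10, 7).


Doubling: s = (3 x1^2 + a) / (2 y1)
s = (3*10^2 + 19) / (2*7) mod 29 = 0
x3 = s^2 - 2 x1 mod 29 = 0^2 - 2*10 = 9
y3 = s (x1 - x3) - y1 mod 29 = 0 * (10 - 9) - 7 = 22

2P = (9, 22)


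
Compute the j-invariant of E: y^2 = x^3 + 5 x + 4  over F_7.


Delta = -16(4 a^3 + 27 b^2) mod 7 = 5
-1728 * (4 a)^3 = -1728 * (4*5)^3 mod 7 = 6
j = 6 * 5^(-1) mod 7 = 4

j = 4 (mod 7)


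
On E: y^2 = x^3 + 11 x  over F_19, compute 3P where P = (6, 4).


k = 3 = 11_2 (binary, LSB first: 11)
Double-and-add from P = (6, 4):
  bit 0 = 1: acc = O + (6, 4) = (6, 4)
  bit 1 = 1: acc = (6, 4) + (16, 4) = (16, 15)

3P = (16, 15)


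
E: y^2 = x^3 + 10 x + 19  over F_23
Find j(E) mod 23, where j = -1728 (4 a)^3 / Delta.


Delta = -16(4 a^3 + 27 b^2) mod 23 = 20
-1728 * (4 a)^3 = -1728 * (4*10)^3 mod 23 = 4
j = 4 * 20^(-1) mod 23 = 14

j = 14 (mod 23)


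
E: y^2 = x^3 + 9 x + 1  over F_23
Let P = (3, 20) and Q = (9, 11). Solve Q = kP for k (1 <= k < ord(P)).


Enumerate multiples of P until we hit Q = (9, 11):
  1P = (3, 20)
  2P = (7, 4)
  3P = (6, 15)
  4P = (4, 20)
  5P = (16, 3)
  6P = (20, 4)
  7P = (2, 21)
  8P = (19, 19)
  9P = (9, 12)
  10P = (0, 22)
  11P = (0, 1)
  12P = (9, 11)
Match found at i = 12.

k = 12


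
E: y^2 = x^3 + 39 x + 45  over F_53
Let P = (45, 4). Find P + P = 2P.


Doubling: s = (3 x1^2 + a) / (2 y1)
s = (3*45^2 + 39) / (2*4) mod 53 = 9
x3 = s^2 - 2 x1 mod 53 = 9^2 - 2*45 = 44
y3 = s (x1 - x3) - y1 mod 53 = 9 * (45 - 44) - 4 = 5

2P = (44, 5)


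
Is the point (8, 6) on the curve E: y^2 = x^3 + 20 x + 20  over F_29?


Check whether y^2 = x^3 + 20 x + 20 (mod 29) for (x, y) = (8, 6).
LHS: y^2 = 6^2 mod 29 = 7
RHS: x^3 + 20 x + 20 = 8^3 + 20*8 + 20 mod 29 = 25
LHS != RHS

No, not on the curve


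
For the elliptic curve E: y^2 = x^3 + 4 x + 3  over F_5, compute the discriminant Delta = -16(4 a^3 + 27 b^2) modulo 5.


4 a^3 + 27 b^2 = 4*4^3 + 27*3^2 = 256 + 243 = 499
Delta = -16 * (499) = -7984
Delta mod 5 = 1

Delta = 1 (mod 5)


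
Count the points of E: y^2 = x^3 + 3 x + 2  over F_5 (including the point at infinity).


For each x in F_5, count y with y^2 = x^3 + 3 x + 2 mod 5:
  x = 1: RHS = 1, y in [1, 4]  -> 2 point(s)
  x = 2: RHS = 1, y in [1, 4]  -> 2 point(s)
Affine points: 4. Add the point at infinity: total = 5.

#E(F_5) = 5


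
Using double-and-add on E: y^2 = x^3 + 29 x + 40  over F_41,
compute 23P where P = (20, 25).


k = 23 = 10111_2 (binary, LSB first: 11101)
Double-and-add from P = (20, 25):
  bit 0 = 1: acc = O + (20, 25) = (20, 25)
  bit 1 = 1: acc = (20, 25) + (0, 32) = (12, 5)
  bit 2 = 1: acc = (12, 5) + (5, 33) = (40, 25)
  bit 3 = 0: acc unchanged = (40, 25)
  bit 4 = 1: acc = (40, 25) + (13, 20) = (8, 28)

23P = (8, 28)


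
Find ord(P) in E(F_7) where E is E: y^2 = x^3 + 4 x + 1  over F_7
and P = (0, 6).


Compute successive multiples of P until we hit O:
  1P = (0, 6)
  2P = (4, 2)
  3P = (4, 5)
  4P = (0, 1)
  5P = O

ord(P) = 5


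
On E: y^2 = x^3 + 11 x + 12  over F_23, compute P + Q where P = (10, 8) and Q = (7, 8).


P != Q, so use the chord formula.
s = (y2 - y1) / (x2 - x1) = (0) / (20) mod 23 = 0
x3 = s^2 - x1 - x2 mod 23 = 0^2 - 10 - 7 = 6
y3 = s (x1 - x3) - y1 mod 23 = 0 * (10 - 6) - 8 = 15

P + Q = (6, 15)


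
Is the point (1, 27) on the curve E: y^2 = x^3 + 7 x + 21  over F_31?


Check whether y^2 = x^3 + 7 x + 21 (mod 31) for (x, y) = (1, 27).
LHS: y^2 = 27^2 mod 31 = 16
RHS: x^3 + 7 x + 21 = 1^3 + 7*1 + 21 mod 31 = 29
LHS != RHS

No, not on the curve


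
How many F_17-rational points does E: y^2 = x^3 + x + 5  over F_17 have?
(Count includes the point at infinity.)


For each x in F_17, count y with y^2 = x^3 + 1 x + 5 mod 17:
  x = 2: RHS = 15, y in [7, 10]  -> 2 point(s)
  x = 3: RHS = 1, y in [1, 16]  -> 2 point(s)
  x = 5: RHS = 16, y in [4, 13]  -> 2 point(s)
  x = 7: RHS = 15, y in [7, 10]  -> 2 point(s)
  x = 8: RHS = 15, y in [7, 10]  -> 2 point(s)
  x = 11: RHS = 4, y in [2, 15]  -> 2 point(s)
  x = 14: RHS = 9, y in [3, 14]  -> 2 point(s)
Affine points: 14. Add the point at infinity: total = 15.

#E(F_17) = 15


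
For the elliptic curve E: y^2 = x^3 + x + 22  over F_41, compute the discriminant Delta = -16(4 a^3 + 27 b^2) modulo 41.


4 a^3 + 27 b^2 = 4*1^3 + 27*22^2 = 4 + 13068 = 13072
Delta = -16 * (13072) = -209152
Delta mod 41 = 30

Delta = 30 (mod 41)


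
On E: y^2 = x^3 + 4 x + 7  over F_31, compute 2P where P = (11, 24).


k = 2 = 10_2 (binary, LSB first: 01)
Double-and-add from P = (11, 24):
  bit 0 = 0: acc unchanged = O
  bit 1 = 1: acc = O + (27, 19) = (27, 19)

2P = (27, 19)


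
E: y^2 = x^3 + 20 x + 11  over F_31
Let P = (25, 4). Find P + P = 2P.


Doubling: s = (3 x1^2 + a) / (2 y1)
s = (3*25^2 + 20) / (2*4) mod 31 = 16
x3 = s^2 - 2 x1 mod 31 = 16^2 - 2*25 = 20
y3 = s (x1 - x3) - y1 mod 31 = 16 * (25 - 20) - 4 = 14

2P = (20, 14)


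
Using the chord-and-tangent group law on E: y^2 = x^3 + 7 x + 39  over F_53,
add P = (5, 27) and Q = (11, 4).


P != Q, so use the chord formula.
s = (y2 - y1) / (x2 - x1) = (30) / (6) mod 53 = 5
x3 = s^2 - x1 - x2 mod 53 = 5^2 - 5 - 11 = 9
y3 = s (x1 - x3) - y1 mod 53 = 5 * (5 - 9) - 27 = 6

P + Q = (9, 6)


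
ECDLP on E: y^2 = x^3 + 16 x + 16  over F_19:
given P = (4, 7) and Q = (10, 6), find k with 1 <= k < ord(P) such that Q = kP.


Enumerate multiples of P until we hit Q = (10, 6):
  1P = (4, 7)
  2P = (16, 6)
  3P = (6, 9)
  4P = (10, 6)
Match found at i = 4.

k = 4


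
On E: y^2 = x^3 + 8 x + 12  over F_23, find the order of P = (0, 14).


Compute successive multiples of P until we hit O:
  1P = (0, 14)
  2P = (9, 13)
  3P = (16, 21)
  4P = (8, 17)
  5P = (4, 19)
  6P = (22, 16)
  7P = (5, 19)
  8P = (19, 13)
  ... (continuing to 28P)
  28P = O

ord(P) = 28


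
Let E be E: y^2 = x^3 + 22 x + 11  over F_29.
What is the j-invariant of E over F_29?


Delta = -16(4 a^3 + 27 b^2) mod 29 = 14
-1728 * (4 a)^3 = -1728 * (4*22)^3 mod 29 = 12
j = 12 * 14^(-1) mod 29 = 5

j = 5 (mod 29)


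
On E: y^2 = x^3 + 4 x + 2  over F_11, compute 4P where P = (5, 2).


k = 4 = 100_2 (binary, LSB first: 001)
Double-and-add from P = (5, 2):
  bit 0 = 0: acc unchanged = O
  bit 1 = 0: acc unchanged = O
  bit 2 = 1: acc = O + (4, 7) = (4, 7)

4P = (4, 7)


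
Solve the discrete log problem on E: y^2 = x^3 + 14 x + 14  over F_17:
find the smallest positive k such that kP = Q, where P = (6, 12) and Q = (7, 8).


Enumerate multiples of P until we hit Q = (7, 8):
  1P = (6, 12)
  2P = (9, 11)
  3P = (4, 10)
  4P = (8, 3)
  5P = (2, 4)
  6P = (13, 8)
  7P = (7, 8)
Match found at i = 7.

k = 7


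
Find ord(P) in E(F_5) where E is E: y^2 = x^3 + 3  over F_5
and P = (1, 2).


Compute successive multiples of P until we hit O:
  1P = (1, 2)
  2P = (2, 1)
  3P = (3, 0)
  4P = (2, 4)
  5P = (1, 3)
  6P = O

ord(P) = 6


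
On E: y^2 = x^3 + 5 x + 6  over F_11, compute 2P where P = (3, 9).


Doubling: s = (3 x1^2 + a) / (2 y1)
s = (3*3^2 + 5) / (2*9) mod 11 = 3
x3 = s^2 - 2 x1 mod 11 = 3^2 - 2*3 = 3
y3 = s (x1 - x3) - y1 mod 11 = 3 * (3 - 3) - 9 = 2

2P = (3, 2)


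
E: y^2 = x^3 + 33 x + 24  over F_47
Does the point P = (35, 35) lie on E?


Check whether y^2 = x^3 + 33 x + 24 (mod 47) for (x, y) = (35, 35).
LHS: y^2 = 35^2 mod 47 = 3
RHS: x^3 + 33 x + 24 = 35^3 + 33*35 + 24 mod 47 = 15
LHS != RHS

No, not on the curve


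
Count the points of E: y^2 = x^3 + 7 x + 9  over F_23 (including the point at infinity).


For each x in F_23, count y with y^2 = x^3 + 7 x + 9 mod 23:
  x = 0: RHS = 9, y in [3, 20]  -> 2 point(s)
  x = 2: RHS = 8, y in [10, 13]  -> 2 point(s)
  x = 4: RHS = 9, y in [3, 20]  -> 2 point(s)
  x = 5: RHS = 8, y in [10, 13]  -> 2 point(s)
  x = 8: RHS = 2, y in [5, 18]  -> 2 point(s)
  x = 12: RHS = 4, y in [2, 21]  -> 2 point(s)
  x = 15: RHS = 16, y in [4, 19]  -> 2 point(s)
  x = 16: RHS = 8, y in [10, 13]  -> 2 point(s)
  x = 17: RHS = 4, y in [2, 21]  -> 2 point(s)
  x = 19: RHS = 9, y in [3, 20]  -> 2 point(s)
  x = 22: RHS = 1, y in [1, 22]  -> 2 point(s)
Affine points: 22. Add the point at infinity: total = 23.

#E(F_23) = 23


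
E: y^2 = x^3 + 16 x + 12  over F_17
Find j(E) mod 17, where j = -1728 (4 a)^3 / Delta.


Delta = -16(4 a^3 + 27 b^2) mod 17 = 8
-1728 * (4 a)^3 = -1728 * (4*16)^3 mod 17 = 7
j = 7 * 8^(-1) mod 17 = 3

j = 3 (mod 17)


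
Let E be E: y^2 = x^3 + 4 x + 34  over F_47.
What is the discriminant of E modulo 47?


4 a^3 + 27 b^2 = 4*4^3 + 27*34^2 = 256 + 31212 = 31468
Delta = -16 * (31468) = -503488
Delta mod 47 = 23

Delta = 23 (mod 47)


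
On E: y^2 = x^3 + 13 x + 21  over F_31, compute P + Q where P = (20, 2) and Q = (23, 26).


P != Q, so use the chord formula.
s = (y2 - y1) / (x2 - x1) = (24) / (3) mod 31 = 8
x3 = s^2 - x1 - x2 mod 31 = 8^2 - 20 - 23 = 21
y3 = s (x1 - x3) - y1 mod 31 = 8 * (20 - 21) - 2 = 21

P + Q = (21, 21)


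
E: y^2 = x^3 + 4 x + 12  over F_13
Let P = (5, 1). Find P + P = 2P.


Doubling: s = (3 x1^2 + a) / (2 y1)
s = (3*5^2 + 4) / (2*1) mod 13 = 7
x3 = s^2 - 2 x1 mod 13 = 7^2 - 2*5 = 0
y3 = s (x1 - x3) - y1 mod 13 = 7 * (5 - 0) - 1 = 8

2P = (0, 8)


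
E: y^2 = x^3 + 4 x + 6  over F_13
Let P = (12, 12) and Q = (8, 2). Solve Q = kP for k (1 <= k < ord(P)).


Enumerate multiples of P until we hit Q = (8, 2):
  1P = (12, 12)
  2P = (11, 4)
  3P = (2, 3)
  4P = (8, 2)
Match found at i = 4.

k = 4


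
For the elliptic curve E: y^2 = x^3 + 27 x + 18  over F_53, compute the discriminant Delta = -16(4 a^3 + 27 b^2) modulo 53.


4 a^3 + 27 b^2 = 4*27^3 + 27*18^2 = 78732 + 8748 = 87480
Delta = -16 * (87480) = -1399680
Delta mod 53 = 50

Delta = 50 (mod 53)


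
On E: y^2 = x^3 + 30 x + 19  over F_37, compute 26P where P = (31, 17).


k = 26 = 11010_2 (binary, LSB first: 01011)
Double-and-add from P = (31, 17):
  bit 0 = 0: acc unchanged = O
  bit 1 = 1: acc = O + (19, 23) = (19, 23)
  bit 2 = 0: acc unchanged = (19, 23)
  bit 3 = 1: acc = (19, 23) + (13, 4) = (14, 36)
  bit 4 = 1: acc = (14, 36) + (23, 0) = (16, 9)

26P = (16, 9)


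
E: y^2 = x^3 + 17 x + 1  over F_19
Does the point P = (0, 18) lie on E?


Check whether y^2 = x^3 + 17 x + 1 (mod 19) for (x, y) = (0, 18).
LHS: y^2 = 18^2 mod 19 = 1
RHS: x^3 + 17 x + 1 = 0^3 + 17*0 + 1 mod 19 = 1
LHS = RHS

Yes, on the curve


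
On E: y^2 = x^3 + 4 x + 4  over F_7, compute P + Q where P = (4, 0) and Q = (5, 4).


P != Q, so use the chord formula.
s = (y2 - y1) / (x2 - x1) = (4) / (1) mod 7 = 4
x3 = s^2 - x1 - x2 mod 7 = 4^2 - 4 - 5 = 0
y3 = s (x1 - x3) - y1 mod 7 = 4 * (4 - 0) - 0 = 2

P + Q = (0, 2)


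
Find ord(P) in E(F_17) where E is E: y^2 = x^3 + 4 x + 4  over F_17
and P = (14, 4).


Compute successive multiples of P until we hit O:
  1P = (14, 4)
  2P = (8, 15)
  3P = (13, 14)
  4P = (5, 8)
  5P = (11, 6)
  6P = (0, 15)
  7P = (7, 16)
  8P = (9, 2)
  ... (continuing to 25P)
  25P = O

ord(P) = 25


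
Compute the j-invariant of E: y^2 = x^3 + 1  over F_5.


Delta = -16(4 a^3 + 27 b^2) mod 5 = 3
-1728 * (4 a)^3 = -1728 * (4*0)^3 mod 5 = 0
j = 0 * 3^(-1) mod 5 = 0

j = 0 (mod 5)


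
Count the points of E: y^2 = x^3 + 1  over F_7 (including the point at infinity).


For each x in F_7, count y with y^2 = x^3 + 0 x + 1 mod 7:
  x = 0: RHS = 1, y in [1, 6]  -> 2 point(s)
  x = 1: RHS = 2, y in [3, 4]  -> 2 point(s)
  x = 2: RHS = 2, y in [3, 4]  -> 2 point(s)
  x = 3: RHS = 0, y in [0]  -> 1 point(s)
  x = 4: RHS = 2, y in [3, 4]  -> 2 point(s)
  x = 5: RHS = 0, y in [0]  -> 1 point(s)
  x = 6: RHS = 0, y in [0]  -> 1 point(s)
Affine points: 11. Add the point at infinity: total = 12.

#E(F_7) = 12


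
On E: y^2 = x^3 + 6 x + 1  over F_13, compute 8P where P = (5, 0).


k = 8 = 1000_2 (binary, LSB first: 0001)
Double-and-add from P = (5, 0):
  bit 0 = 0: acc unchanged = O
  bit 1 = 0: acc unchanged = O
  bit 2 = 0: acc unchanged = O
  bit 3 = 1: acc = O + O = O

8P = O


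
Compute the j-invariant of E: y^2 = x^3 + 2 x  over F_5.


Delta = -16(4 a^3 + 27 b^2) mod 5 = 3
-1728 * (4 a)^3 = -1728 * (4*2)^3 mod 5 = 4
j = 4 * 3^(-1) mod 5 = 3

j = 3 (mod 5)


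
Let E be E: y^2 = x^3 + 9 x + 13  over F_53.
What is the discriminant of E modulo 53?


4 a^3 + 27 b^2 = 4*9^3 + 27*13^2 = 2916 + 4563 = 7479
Delta = -16 * (7479) = -119664
Delta mod 53 = 10

Delta = 10 (mod 53)


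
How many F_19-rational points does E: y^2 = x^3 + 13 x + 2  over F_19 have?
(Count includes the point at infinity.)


For each x in F_19, count y with y^2 = x^3 + 13 x + 2 mod 19:
  x = 1: RHS = 16, y in [4, 15]  -> 2 point(s)
  x = 2: RHS = 17, y in [6, 13]  -> 2 point(s)
  x = 3: RHS = 11, y in [7, 12]  -> 2 point(s)
  x = 4: RHS = 4, y in [2, 17]  -> 2 point(s)
  x = 6: RHS = 11, y in [7, 12]  -> 2 point(s)
  x = 10: RHS = 11, y in [7, 12]  -> 2 point(s)
  x = 12: RHS = 5, y in [9, 10]  -> 2 point(s)
  x = 15: RHS = 0, y in [0]  -> 1 point(s)
  x = 17: RHS = 6, y in [5, 14]  -> 2 point(s)
  x = 18: RHS = 7, y in [8, 11]  -> 2 point(s)
Affine points: 19. Add the point at infinity: total = 20.

#E(F_19) = 20


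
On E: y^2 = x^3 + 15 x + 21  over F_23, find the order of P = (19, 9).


Compute successive multiples of P until we hit O:
  1P = (19, 9)
  2P = (3, 1)
  3P = (7, 20)
  4P = (21, 12)
  5P = (14, 10)
  6P = (2, 6)
  7P = (8, 20)
  8P = (20, 15)
  ... (continuing to 17P)
  17P = O

ord(P) = 17


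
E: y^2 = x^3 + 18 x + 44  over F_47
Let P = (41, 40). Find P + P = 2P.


Doubling: s = (3 x1^2 + a) / (2 y1)
s = (3*41^2 + 18) / (2*40) mod 47 = 38
x3 = s^2 - 2 x1 mod 47 = 38^2 - 2*41 = 46
y3 = s (x1 - x3) - y1 mod 47 = 38 * (41 - 46) - 40 = 5

2P = (46, 5)


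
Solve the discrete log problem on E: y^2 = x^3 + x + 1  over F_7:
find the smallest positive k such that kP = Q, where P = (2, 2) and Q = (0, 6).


Enumerate multiples of P until we hit Q = (0, 6):
  1P = (2, 2)
  2P = (0, 1)
  3P = (0, 6)
Match found at i = 3.

k = 3


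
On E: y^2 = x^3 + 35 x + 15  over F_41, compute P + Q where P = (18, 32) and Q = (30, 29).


P != Q, so use the chord formula.
s = (y2 - y1) / (x2 - x1) = (38) / (12) mod 41 = 10
x3 = s^2 - x1 - x2 mod 41 = 10^2 - 18 - 30 = 11
y3 = s (x1 - x3) - y1 mod 41 = 10 * (18 - 11) - 32 = 38

P + Q = (11, 38)


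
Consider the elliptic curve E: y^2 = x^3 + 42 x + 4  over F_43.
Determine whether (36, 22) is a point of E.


Check whether y^2 = x^3 + 42 x + 4 (mod 43) for (x, y) = (36, 22).
LHS: y^2 = 22^2 mod 43 = 11
RHS: x^3 + 42 x + 4 = 36^3 + 42*36 + 4 mod 43 = 12
LHS != RHS

No, not on the curve


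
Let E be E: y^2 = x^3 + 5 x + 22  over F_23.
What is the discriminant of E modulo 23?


4 a^3 + 27 b^2 = 4*5^3 + 27*22^2 = 500 + 13068 = 13568
Delta = -16 * (13568) = -217088
Delta mod 23 = 9

Delta = 9 (mod 23)


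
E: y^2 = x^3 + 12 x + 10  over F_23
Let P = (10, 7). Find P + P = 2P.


Doubling: s = (3 x1^2 + a) / (2 y1)
s = (3*10^2 + 12) / (2*7) mod 23 = 19
x3 = s^2 - 2 x1 mod 23 = 19^2 - 2*10 = 19
y3 = s (x1 - x3) - y1 mod 23 = 19 * (10 - 19) - 7 = 6

2P = (19, 6)


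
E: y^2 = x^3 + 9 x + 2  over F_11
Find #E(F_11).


For each x in F_11, count y with y^2 = x^3 + 9 x + 2 mod 11:
  x = 1: RHS = 1, y in [1, 10]  -> 2 point(s)
  x = 3: RHS = 1, y in [1, 10]  -> 2 point(s)
  x = 4: RHS = 3, y in [5, 6]  -> 2 point(s)
  x = 7: RHS = 1, y in [1, 10]  -> 2 point(s)
  x = 8: RHS = 3, y in [5, 6]  -> 2 point(s)
  x = 9: RHS = 9, y in [3, 8]  -> 2 point(s)
  x = 10: RHS = 3, y in [5, 6]  -> 2 point(s)
Affine points: 14. Add the point at infinity: total = 15.

#E(F_11) = 15


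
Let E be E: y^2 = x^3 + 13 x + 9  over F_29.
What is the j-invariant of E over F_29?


Delta = -16(4 a^3 + 27 b^2) mod 29 = 24
-1728 * (4 a)^3 = -1728 * (4*13)^3 mod 29 = 18
j = 18 * 24^(-1) mod 29 = 8

j = 8 (mod 29)


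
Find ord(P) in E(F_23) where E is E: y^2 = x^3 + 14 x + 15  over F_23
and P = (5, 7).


Compute successive multiples of P until we hit O:
  1P = (5, 7)
  2P = (8, 15)
  3P = (12, 5)
  4P = (15, 9)
  5P = (15, 14)
  6P = (12, 18)
  7P = (8, 8)
  8P = (5, 16)
  ... (continuing to 9P)
  9P = O

ord(P) = 9


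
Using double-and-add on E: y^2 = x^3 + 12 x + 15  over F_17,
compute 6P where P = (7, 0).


k = 6 = 110_2 (binary, LSB first: 011)
Double-and-add from P = (7, 0):
  bit 0 = 0: acc unchanged = O
  bit 1 = 1: acc = O + O = O
  bit 2 = 1: acc = O + O = O

6P = O


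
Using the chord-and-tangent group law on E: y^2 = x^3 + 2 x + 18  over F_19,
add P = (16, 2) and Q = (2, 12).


P != Q, so use the chord formula.
s = (y2 - y1) / (x2 - x1) = (10) / (5) mod 19 = 2
x3 = s^2 - x1 - x2 mod 19 = 2^2 - 16 - 2 = 5
y3 = s (x1 - x3) - y1 mod 19 = 2 * (16 - 5) - 2 = 1

P + Q = (5, 1)


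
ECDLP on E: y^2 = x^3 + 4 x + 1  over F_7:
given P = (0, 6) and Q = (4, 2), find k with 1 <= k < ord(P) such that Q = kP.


Enumerate multiples of P until we hit Q = (4, 2):
  1P = (0, 6)
  2P = (4, 2)
Match found at i = 2.

k = 2


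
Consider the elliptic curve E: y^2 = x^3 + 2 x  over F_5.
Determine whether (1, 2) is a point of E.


Check whether y^2 = x^3 + 2 x + 0 (mod 5) for (x, y) = (1, 2).
LHS: y^2 = 2^2 mod 5 = 4
RHS: x^3 + 2 x + 0 = 1^3 + 2*1 + 0 mod 5 = 3
LHS != RHS

No, not on the curve


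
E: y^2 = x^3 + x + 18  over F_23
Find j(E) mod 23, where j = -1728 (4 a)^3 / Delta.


Delta = -16(4 a^3 + 27 b^2) mod 23 = 15
-1728 * (4 a)^3 = -1728 * (4*1)^3 mod 23 = 15
j = 15 * 15^(-1) mod 23 = 1

j = 1 (mod 23)


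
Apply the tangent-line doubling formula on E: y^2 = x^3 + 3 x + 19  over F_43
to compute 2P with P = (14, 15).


Doubling: s = (3 x1^2 + a) / (2 y1)
s = (3*14^2 + 3) / (2*15) mod 43 = 24
x3 = s^2 - 2 x1 mod 43 = 24^2 - 2*14 = 32
y3 = s (x1 - x3) - y1 mod 43 = 24 * (14 - 32) - 15 = 26

2P = (32, 26)


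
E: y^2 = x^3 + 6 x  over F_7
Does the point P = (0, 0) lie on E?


Check whether y^2 = x^3 + 6 x + 0 (mod 7) for (x, y) = (0, 0).
LHS: y^2 = 0^2 mod 7 = 0
RHS: x^3 + 6 x + 0 = 0^3 + 6*0 + 0 mod 7 = 0
LHS = RHS

Yes, on the curve


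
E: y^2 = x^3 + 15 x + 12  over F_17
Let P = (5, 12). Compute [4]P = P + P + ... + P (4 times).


k = 4 = 100_2 (binary, LSB first: 001)
Double-and-add from P = (5, 12):
  bit 0 = 0: acc unchanged = O
  bit 1 = 0: acc unchanged = O
  bit 2 = 1: acc = O + (12, 4) = (12, 4)

4P = (12, 4)


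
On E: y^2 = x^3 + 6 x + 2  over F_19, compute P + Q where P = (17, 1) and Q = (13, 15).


P != Q, so use the chord formula.
s = (y2 - y1) / (x2 - x1) = (14) / (15) mod 19 = 6
x3 = s^2 - x1 - x2 mod 19 = 6^2 - 17 - 13 = 6
y3 = s (x1 - x3) - y1 mod 19 = 6 * (17 - 6) - 1 = 8

P + Q = (6, 8)


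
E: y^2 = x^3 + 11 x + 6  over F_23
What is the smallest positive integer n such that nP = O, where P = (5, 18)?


Compute successive multiples of P until we hit O:
  1P = (5, 18)
  2P = (6, 9)
  3P = (1, 15)
  4P = (19, 6)
  5P = (11, 20)
  6P = (2, 6)
  7P = (9, 12)
  8P = (17, 0)
  ... (continuing to 16P)
  16P = O

ord(P) = 16


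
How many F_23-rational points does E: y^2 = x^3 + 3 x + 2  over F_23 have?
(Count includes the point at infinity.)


For each x in F_23, count y with y^2 = x^3 + 3 x + 2 mod 23:
  x = 0: RHS = 2, y in [5, 18]  -> 2 point(s)
  x = 1: RHS = 6, y in [11, 12]  -> 2 point(s)
  x = 2: RHS = 16, y in [4, 19]  -> 2 point(s)
  x = 4: RHS = 9, y in [3, 20]  -> 2 point(s)
  x = 5: RHS = 4, y in [2, 21]  -> 2 point(s)
  x = 6: RHS = 6, y in [11, 12]  -> 2 point(s)
  x = 8: RHS = 9, y in [3, 20]  -> 2 point(s)
  x = 11: RHS = 9, y in [3, 20]  -> 2 point(s)
  x = 12: RHS = 18, y in [8, 15]  -> 2 point(s)
  x = 15: RHS = 18, y in [8, 15]  -> 2 point(s)
  x = 16: RHS = 6, y in [11, 12]  -> 2 point(s)
  x = 18: RHS = 0, y in [0]  -> 1 point(s)
  x = 19: RHS = 18, y in [8, 15]  -> 2 point(s)
  x = 20: RHS = 12, y in [9, 14]  -> 2 point(s)
Affine points: 27. Add the point at infinity: total = 28.

#E(F_23) = 28


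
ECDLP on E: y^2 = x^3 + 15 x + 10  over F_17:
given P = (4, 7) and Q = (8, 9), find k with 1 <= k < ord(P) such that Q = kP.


Enumerate multiples of P until we hit Q = (8, 9):
  1P = (4, 7)
  2P = (8, 9)
Match found at i = 2.

k = 2


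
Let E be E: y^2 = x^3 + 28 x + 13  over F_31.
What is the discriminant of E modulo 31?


4 a^3 + 27 b^2 = 4*28^3 + 27*13^2 = 87808 + 4563 = 92371
Delta = -16 * (92371) = -1477936
Delta mod 31 = 20

Delta = 20 (mod 31)


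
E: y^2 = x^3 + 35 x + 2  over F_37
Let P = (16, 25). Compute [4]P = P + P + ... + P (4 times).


k = 4 = 100_2 (binary, LSB first: 001)
Double-and-add from P = (16, 25):
  bit 0 = 0: acc unchanged = O
  bit 1 = 0: acc unchanged = O
  bit 2 = 1: acc = O + (16, 12) = (16, 12)

4P = (16, 12)


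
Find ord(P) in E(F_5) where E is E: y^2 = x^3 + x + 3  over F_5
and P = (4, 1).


Compute successive multiples of P until we hit O:
  1P = (4, 1)
  2P = (1, 0)
  3P = (4, 4)
  4P = O

ord(P) = 4


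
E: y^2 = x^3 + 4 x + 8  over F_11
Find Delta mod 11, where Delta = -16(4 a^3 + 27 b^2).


4 a^3 + 27 b^2 = 4*4^3 + 27*8^2 = 256 + 1728 = 1984
Delta = -16 * (1984) = -31744
Delta mod 11 = 2

Delta = 2 (mod 11)


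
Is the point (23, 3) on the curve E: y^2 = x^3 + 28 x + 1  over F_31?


Check whether y^2 = x^3 + 28 x + 1 (mod 31) for (x, y) = (23, 3).
LHS: y^2 = 3^2 mod 31 = 9
RHS: x^3 + 28 x + 1 = 23^3 + 28*23 + 1 mod 31 = 9
LHS = RHS

Yes, on the curve


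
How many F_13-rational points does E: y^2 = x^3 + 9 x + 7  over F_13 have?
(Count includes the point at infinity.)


For each x in F_13, count y with y^2 = x^3 + 9 x + 7 mod 13:
  x = 1: RHS = 4, y in [2, 11]  -> 2 point(s)
  x = 3: RHS = 9, y in [3, 10]  -> 2 point(s)
  x = 4: RHS = 3, y in [4, 9]  -> 2 point(s)
  x = 6: RHS = 4, y in [2, 11]  -> 2 point(s)
  x = 7: RHS = 10, y in [6, 7]  -> 2 point(s)
  x = 12: RHS = 10, y in [6, 7]  -> 2 point(s)
Affine points: 12. Add the point at infinity: total = 13.

#E(F_13) = 13


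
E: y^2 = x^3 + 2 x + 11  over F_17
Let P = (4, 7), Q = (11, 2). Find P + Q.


P != Q, so use the chord formula.
s = (y2 - y1) / (x2 - x1) = (12) / (7) mod 17 = 9
x3 = s^2 - x1 - x2 mod 17 = 9^2 - 4 - 11 = 15
y3 = s (x1 - x3) - y1 mod 17 = 9 * (4 - 15) - 7 = 13

P + Q = (15, 13)


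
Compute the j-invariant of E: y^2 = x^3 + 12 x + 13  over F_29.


Delta = -16(4 a^3 + 27 b^2) mod 29 = 28
-1728 * (4 a)^3 = -1728 * (4*12)^3 mod 29 = 6
j = 6 * 28^(-1) mod 29 = 23

j = 23 (mod 29)


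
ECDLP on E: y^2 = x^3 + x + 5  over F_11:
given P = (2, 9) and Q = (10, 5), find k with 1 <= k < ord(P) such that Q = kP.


Enumerate multiples of P until we hit Q = (10, 5):
  1P = (2, 9)
  2P = (10, 6)
  3P = (0, 4)
  4P = (7, 6)
  5P = (5, 6)
  6P = (5, 5)
  7P = (7, 5)
  8P = (0, 7)
  9P = (10, 5)
Match found at i = 9.

k = 9


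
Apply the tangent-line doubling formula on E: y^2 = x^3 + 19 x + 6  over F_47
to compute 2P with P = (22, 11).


Doubling: s = (3 x1^2 + a) / (2 y1)
s = (3*22^2 + 19) / (2*11) mod 47 = 22
x3 = s^2 - 2 x1 mod 47 = 22^2 - 2*22 = 17
y3 = s (x1 - x3) - y1 mod 47 = 22 * (22 - 17) - 11 = 5

2P = (17, 5)


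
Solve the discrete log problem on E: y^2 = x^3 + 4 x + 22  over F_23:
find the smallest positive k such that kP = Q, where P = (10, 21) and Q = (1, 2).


Enumerate multiples of P until we hit Q = (1, 2):
  1P = (10, 21)
  2P = (6, 20)
  3P = (20, 11)
  4P = (17, 9)
  5P = (21, 11)
  6P = (1, 21)
  7P = (12, 2)
  8P = (5, 12)
  9P = (14, 4)
  10P = (7, 18)
  11P = (7, 5)
  12P = (14, 19)
  13P = (5, 11)
  14P = (12, 21)
  15P = (1, 2)
Match found at i = 15.

k = 15


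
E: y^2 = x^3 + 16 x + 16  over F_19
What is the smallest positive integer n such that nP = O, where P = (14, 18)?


Compute successive multiples of P until we hit O:
  1P = (14, 18)
  2P = (14, 1)
  3P = O

ord(P) = 3


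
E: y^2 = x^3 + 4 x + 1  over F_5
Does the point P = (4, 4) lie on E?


Check whether y^2 = x^3 + 4 x + 1 (mod 5) for (x, y) = (4, 4).
LHS: y^2 = 4^2 mod 5 = 1
RHS: x^3 + 4 x + 1 = 4^3 + 4*4 + 1 mod 5 = 1
LHS = RHS

Yes, on the curve


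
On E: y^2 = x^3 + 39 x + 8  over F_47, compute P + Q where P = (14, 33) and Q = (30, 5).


P != Q, so use the chord formula.
s = (y2 - y1) / (x2 - x1) = (19) / (16) mod 47 = 10
x3 = s^2 - x1 - x2 mod 47 = 10^2 - 14 - 30 = 9
y3 = s (x1 - x3) - y1 mod 47 = 10 * (14 - 9) - 33 = 17

P + Q = (9, 17)


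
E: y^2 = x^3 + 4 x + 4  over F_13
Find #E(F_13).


For each x in F_13, count y with y^2 = x^3 + 4 x + 4 mod 13:
  x = 0: RHS = 4, y in [2, 11]  -> 2 point(s)
  x = 1: RHS = 9, y in [3, 10]  -> 2 point(s)
  x = 3: RHS = 4, y in [2, 11]  -> 2 point(s)
  x = 6: RHS = 10, y in [6, 7]  -> 2 point(s)
  x = 10: RHS = 4, y in [2, 11]  -> 2 point(s)
  x = 11: RHS = 1, y in [1, 12]  -> 2 point(s)
  x = 12: RHS = 12, y in [5, 8]  -> 2 point(s)
Affine points: 14. Add the point at infinity: total = 15.

#E(F_13) = 15


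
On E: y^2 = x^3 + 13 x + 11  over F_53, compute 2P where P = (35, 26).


Doubling: s = (3 x1^2 + a) / (2 y1)
s = (3*35^2 + 13) / (2*26) mod 53 = 22
x3 = s^2 - 2 x1 mod 53 = 22^2 - 2*35 = 43
y3 = s (x1 - x3) - y1 mod 53 = 22 * (35 - 43) - 26 = 10

2P = (43, 10)


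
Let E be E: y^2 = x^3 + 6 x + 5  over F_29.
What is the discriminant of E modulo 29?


4 a^3 + 27 b^2 = 4*6^3 + 27*5^2 = 864 + 675 = 1539
Delta = -16 * (1539) = -24624
Delta mod 29 = 26

Delta = 26 (mod 29)


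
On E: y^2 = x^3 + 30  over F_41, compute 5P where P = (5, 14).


k = 5 = 101_2 (binary, LSB first: 101)
Double-and-add from P = (5, 14):
  bit 0 = 1: acc = O + (5, 14) = (5, 14)
  bit 1 = 0: acc unchanged = (5, 14)
  bit 2 = 1: acc = (5, 14) + (24, 23) = (7, 39)

5P = (7, 39)


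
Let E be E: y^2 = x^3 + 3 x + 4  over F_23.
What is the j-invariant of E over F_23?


Delta = -16(4 a^3 + 27 b^2) mod 23 = 8
-1728 * (4 a)^3 = -1728 * (4*3)^3 mod 23 = 14
j = 14 * 8^(-1) mod 23 = 19

j = 19 (mod 23)


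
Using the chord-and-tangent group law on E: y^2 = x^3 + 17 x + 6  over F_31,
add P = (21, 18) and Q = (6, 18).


P != Q, so use the chord formula.
s = (y2 - y1) / (x2 - x1) = (0) / (16) mod 31 = 0
x3 = s^2 - x1 - x2 mod 31 = 0^2 - 21 - 6 = 4
y3 = s (x1 - x3) - y1 mod 31 = 0 * (21 - 4) - 18 = 13

P + Q = (4, 13)


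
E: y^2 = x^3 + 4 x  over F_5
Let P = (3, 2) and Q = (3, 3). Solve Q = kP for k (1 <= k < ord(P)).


Enumerate multiples of P until we hit Q = (3, 3):
  1P = (3, 2)
  2P = (0, 0)
  3P = (3, 3)
Match found at i = 3.

k = 3


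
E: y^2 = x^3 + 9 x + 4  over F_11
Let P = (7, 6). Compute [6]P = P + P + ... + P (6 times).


k = 6 = 110_2 (binary, LSB first: 011)
Double-and-add from P = (7, 6):
  bit 0 = 0: acc unchanged = O
  bit 1 = 1: acc = O + (1, 6) = (1, 6)
  bit 2 = 1: acc = (1, 6) + (10, 7) = (3, 6)

6P = (3, 6)


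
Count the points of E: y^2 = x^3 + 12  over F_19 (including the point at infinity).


For each x in F_19, count y with y^2 = x^3 + 0 x + 12 mod 19:
  x = 2: RHS = 1, y in [1, 18]  -> 2 point(s)
  x = 3: RHS = 1, y in [1, 18]  -> 2 point(s)
  x = 4: RHS = 0, y in [0]  -> 1 point(s)
  x = 5: RHS = 4, y in [2, 17]  -> 2 point(s)
  x = 6: RHS = 0, y in [0]  -> 1 point(s)
  x = 8: RHS = 11, y in [7, 12]  -> 2 point(s)
  x = 9: RHS = 0, y in [0]  -> 1 point(s)
  x = 10: RHS = 5, y in [9, 10]  -> 2 point(s)
  x = 12: RHS = 11, y in [7, 12]  -> 2 point(s)
  x = 13: RHS = 5, y in [9, 10]  -> 2 point(s)
  x = 14: RHS = 1, y in [1, 18]  -> 2 point(s)
  x = 15: RHS = 5, y in [9, 10]  -> 2 point(s)
  x = 16: RHS = 4, y in [2, 17]  -> 2 point(s)
  x = 17: RHS = 4, y in [2, 17]  -> 2 point(s)
  x = 18: RHS = 11, y in [7, 12]  -> 2 point(s)
Affine points: 27. Add the point at infinity: total = 28.

#E(F_19) = 28


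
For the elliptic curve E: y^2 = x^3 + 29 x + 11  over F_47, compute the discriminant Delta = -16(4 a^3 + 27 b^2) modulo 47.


4 a^3 + 27 b^2 = 4*29^3 + 27*11^2 = 97556 + 3267 = 100823
Delta = -16 * (100823) = -1613168
Delta mod 47 = 13

Delta = 13 (mod 47)


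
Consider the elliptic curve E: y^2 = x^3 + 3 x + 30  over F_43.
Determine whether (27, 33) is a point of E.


Check whether y^2 = x^3 + 3 x + 30 (mod 43) for (x, y) = (27, 33).
LHS: y^2 = 33^2 mod 43 = 14
RHS: x^3 + 3 x + 30 = 27^3 + 3*27 + 30 mod 43 = 14
LHS = RHS

Yes, on the curve


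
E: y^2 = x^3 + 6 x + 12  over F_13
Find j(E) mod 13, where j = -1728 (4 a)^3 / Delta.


Delta = -16(4 a^3 + 27 b^2) mod 13 = 5
-1728 * (4 a)^3 = -1728 * (4*6)^3 mod 13 = 5
j = 5 * 5^(-1) mod 13 = 1

j = 1 (mod 13)


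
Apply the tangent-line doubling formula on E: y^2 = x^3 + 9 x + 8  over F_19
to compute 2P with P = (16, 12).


Doubling: s = (3 x1^2 + a) / (2 y1)
s = (3*16^2 + 9) / (2*12) mod 19 = 11
x3 = s^2 - 2 x1 mod 19 = 11^2 - 2*16 = 13
y3 = s (x1 - x3) - y1 mod 19 = 11 * (16 - 13) - 12 = 2

2P = (13, 2)


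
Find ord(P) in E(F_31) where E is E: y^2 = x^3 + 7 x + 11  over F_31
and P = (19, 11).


Compute successive multiples of P until we hit O:
  1P = (19, 11)
  2P = (9, 11)
  3P = (3, 20)
  4P = (23, 30)
  5P = (29, 19)
  6P = (1, 22)
  7P = (13, 6)
  8P = (4, 17)
  ... (continuing to 34P)
  34P = O

ord(P) = 34


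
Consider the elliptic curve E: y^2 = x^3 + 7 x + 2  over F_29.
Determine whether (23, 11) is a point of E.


Check whether y^2 = x^3 + 7 x + 2 (mod 29) for (x, y) = (23, 11).
LHS: y^2 = 11^2 mod 29 = 5
RHS: x^3 + 7 x + 2 = 23^3 + 7*23 + 2 mod 29 = 5
LHS = RHS

Yes, on the curve


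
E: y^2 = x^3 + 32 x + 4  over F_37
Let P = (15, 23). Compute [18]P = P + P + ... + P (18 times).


k = 18 = 10010_2 (binary, LSB first: 01001)
Double-and-add from P = (15, 23):
  bit 0 = 0: acc unchanged = O
  bit 1 = 1: acc = O + (4, 23) = (4, 23)
  bit 2 = 0: acc unchanged = (4, 23)
  bit 3 = 0: acc unchanged = (4, 23)
  bit 4 = 1: acc = (4, 23) + (22, 16) = (22, 21)

18P = (22, 21)


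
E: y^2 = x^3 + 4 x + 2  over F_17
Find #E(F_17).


For each x in F_17, count y with y^2 = x^3 + 4 x + 2 mod 17:
  x = 0: RHS = 2, y in [6, 11]  -> 2 point(s)
  x = 2: RHS = 1, y in [1, 16]  -> 2 point(s)
  x = 6: RHS = 4, y in [2, 15]  -> 2 point(s)
  x = 7: RHS = 16, y in [4, 13]  -> 2 point(s)
  x = 8: RHS = 2, y in [6, 11]  -> 2 point(s)
  x = 9: RHS = 2, y in [6, 11]  -> 2 point(s)
  x = 11: RHS = 0, y in [0]  -> 1 point(s)
Affine points: 13. Add the point at infinity: total = 14.

#E(F_17) = 14
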